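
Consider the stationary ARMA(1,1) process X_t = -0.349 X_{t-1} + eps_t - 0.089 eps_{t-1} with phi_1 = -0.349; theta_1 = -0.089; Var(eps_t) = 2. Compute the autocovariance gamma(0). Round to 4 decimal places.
\gamma(0) = 2.4369

Multiply the model equation by X_{t-k} and take expectations. With theta_0 = psi_0 = 1 and psi_j the MA(infinity) weights, this gives
  gamma(k) - sum_i phi_i gamma(k-i) = c_k,
  c_k = sigma^2 * sum_{j=k..q} theta_j psi_{j-k}   (c_k = 0 for k > q),
using gamma(-m) = gamma(m).
psi-weights needed (psi_j = theta_j + sum_i phi_i psi_{j-i}):
  psi_1 = theta_1 + phi_1 = -0.089 + (-0.349) = -0.438
Right-hand sides:
  c_0 = sigma^2 (1 + theta_1 psi_1) = 2 * (1 + (-0.089)(-0.438)) = 2 * 1.038982 = 2.077964
  c_1 = sigma^2 theta_1 = 2 * (-0.089) = -0.178
  c_2 = 0
Equations for k = 0 and k = 1 (AR order 1):
  gamma(0) = phi_1 gamma(1) + c_0
  gamma(1) = phi_1 gamma(0) + c_1
Substituting the second into the first: gamma(0) (1 - phi_1^2) = c_0 + phi_1 c_1, so
  gamma(0) = (c_0 + phi_1 c_1) / (1 - phi_1^2) = (2.077964 + (-0.349)(-0.178)) / (1 - (-0.349)^2) = 2.140086 / 0.878199 = 2.436903.
Therefore gamma(0) = 2.4369 (to 4 decimal places).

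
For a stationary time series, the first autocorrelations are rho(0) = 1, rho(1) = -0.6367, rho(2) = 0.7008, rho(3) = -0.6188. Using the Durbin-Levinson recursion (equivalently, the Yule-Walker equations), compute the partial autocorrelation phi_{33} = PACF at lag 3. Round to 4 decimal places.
\phi_{33} = -0.1741

The PACF at lag k is phi_{kk}, the last component of the solution
to the Yule-Walker system G_k phi = r_k where
  (G_k)_{ij} = rho(|i - j|), (r_k)_i = rho(i), i,j = 1..k.
Equivalently, Durbin-Levinson gives phi_{kk} iteratively:
  phi_{11} = rho(1)
  phi_{kk} = [rho(k) - sum_{j=1..k-1} phi_{k-1,j} rho(k-j)]
            / [1 - sum_{j=1..k-1} phi_{k-1,j} rho(j)],
  phi_{k,j} = phi_{k-1,j} - phi_{kk} phi_{k-1,k-j},  j = 1..k-1.
Step k = 1:
  phi_11 = rho(1) = -0.6367.
Step k = 2:
  phi_22 = [rho(2) - phi_11 rho(1)] / [1 - phi_11 rho(1)] = [0.7008 - (-0.6367)(-0.6367)] / [1 - (-0.6367)(-0.6367)]
         = 0.29541311 / 0.59461311 = 0.496816.
  Update: phi_21 = phi_11 - phi_22 phi_11 = -0.6367 - (0.496816)(-0.6367) = -0.320377.
Step k = 3:
  phi_33 = [rho(3) - phi_21 rho(2) - phi_22 rho(1)] / [1 - phi_21 rho(1) - phi_22 rho(2)]
    numerator   = -0.6188 - (-0.320377)(0.7008) - (0.496816)(-0.6367) = -0.07795694
    denominator = 1 - (-0.320377)(-0.6367) - (0.496816)(0.7008) = 0.44784725
  phi_33 = -0.07795694 / 0.44784725 = -0.1741.
Therefore phi_{33} = -0.1741.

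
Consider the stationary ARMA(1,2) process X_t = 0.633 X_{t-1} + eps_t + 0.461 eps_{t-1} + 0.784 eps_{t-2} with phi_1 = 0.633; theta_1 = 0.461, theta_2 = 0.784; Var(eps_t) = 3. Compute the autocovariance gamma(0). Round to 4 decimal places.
\gamma(0) = 17.5033

Multiply the model equation by X_{t-k} and take expectations. With theta_0 = psi_0 = 1 and psi_j the MA(infinity) weights, this gives
  gamma(k) - sum_i phi_i gamma(k-i) = c_k,
  c_k = sigma^2 * sum_{j=k..q} theta_j psi_{j-k}   (c_k = 0 for k > q),
using gamma(-m) = gamma(m).
psi-weights needed (psi_j = theta_j + sum_i phi_i psi_{j-i}):
  psi_1 = theta_1 + phi_1 = 0.461 + (0.633) = 1.094
  psi_2 = theta_2 + phi_1 psi_1 = 0.784 + (0.633)(1.094) = 1.476502
Right-hand sides:
  c_0 = sigma^2 (1 + theta_1 psi_1 + theta_2 psi_2) = 3 * (1 + (0.461)(1.094) + (0.784)(1.476502)) = 3 * 2.661912 = 7.985735
  c_1 = sigma^2 (theta_1 + theta_2 psi_1) = 3 * (0.461 + (0.784)(1.094)) = 3.956088
  c_2 = sigma^2 theta_2 = 3 * (0.784) = 2.352
Equations for k = 0 and k = 1 (AR order 1):
  gamma(0) = phi_1 gamma(1) + c_0
  gamma(1) = phi_1 gamma(0) + c_1
Substituting the second into the first: gamma(0) (1 - phi_1^2) = c_0 + phi_1 c_1, so
  gamma(0) = (c_0 + phi_1 c_1) / (1 - phi_1^2) = (7.985735 + (0.633)(3.956088)) / (1 - (0.633)^2) = 10.489938 / 0.599311 = 17.50333.
Therefore gamma(0) = 17.5033 (to 4 decimal places).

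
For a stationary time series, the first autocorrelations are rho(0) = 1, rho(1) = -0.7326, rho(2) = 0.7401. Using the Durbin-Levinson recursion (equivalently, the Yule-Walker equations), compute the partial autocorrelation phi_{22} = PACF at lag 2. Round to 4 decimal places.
\phi_{22} = 0.4390

The PACF at lag k is phi_{kk}, the last component of the solution
to the Yule-Walker system G_k phi = r_k where
  (G_k)_{ij} = rho(|i - j|), (r_k)_i = rho(i), i,j = 1..k.
Equivalently, Durbin-Levinson gives phi_{kk} iteratively:
  phi_{11} = rho(1)
  phi_{kk} = [rho(k) - sum_{j=1..k-1} phi_{k-1,j} rho(k-j)]
            / [1 - sum_{j=1..k-1} phi_{k-1,j} rho(j)],
  phi_{k,j} = phi_{k-1,j} - phi_{kk} phi_{k-1,k-j},  j = 1..k-1.
Step k = 1:
  phi_11 = rho(1) = -0.7326.
Step k = 2:
  phi_22 = [rho(2) - phi_11 rho(1)] / [1 - phi_11 rho(1)] = [0.7401 - (-0.7326)(-0.7326)] / [1 - (-0.7326)(-0.7326)]
         = 0.20339724 / 0.46329724 = 0.439.
Therefore phi_{22} = 0.4390.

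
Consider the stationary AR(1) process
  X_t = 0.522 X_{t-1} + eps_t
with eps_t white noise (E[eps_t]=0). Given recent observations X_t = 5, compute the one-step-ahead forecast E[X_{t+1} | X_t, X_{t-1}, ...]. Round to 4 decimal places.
E[X_{t+1} \mid \mathcal F_t] = 2.6100

For an AR(p) model X_t = c + sum_i phi_i X_{t-i} + eps_t, the
one-step-ahead conditional mean is
  E[X_{t+1} | X_t, ...] = c + sum_i phi_i X_{t+1-i}.
Substitute known values:
  E[X_{t+1} | ...] = (0.522) * (5)
                   = 2.6100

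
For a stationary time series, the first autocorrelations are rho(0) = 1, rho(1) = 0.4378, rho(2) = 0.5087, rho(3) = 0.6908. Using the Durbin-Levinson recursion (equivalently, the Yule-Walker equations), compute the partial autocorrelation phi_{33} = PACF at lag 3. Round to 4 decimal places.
\phi_{33} = 0.5610

The PACF at lag k is phi_{kk}, the last component of the solution
to the Yule-Walker system G_k phi = r_k where
  (G_k)_{ij} = rho(|i - j|), (r_k)_i = rho(i), i,j = 1..k.
Equivalently, Durbin-Levinson gives phi_{kk} iteratively:
  phi_{11} = rho(1)
  phi_{kk} = [rho(k) - sum_{j=1..k-1} phi_{k-1,j} rho(k-j)]
            / [1 - sum_{j=1..k-1} phi_{k-1,j} rho(j)],
  phi_{k,j} = phi_{k-1,j} - phi_{kk} phi_{k-1,k-j},  j = 1..k-1.
Step k = 1:
  phi_11 = rho(1) = 0.4378.
Step k = 2:
  phi_22 = [rho(2) - phi_11 rho(1)] / [1 - phi_11 rho(1)] = [0.5087 - (0.4378)(0.4378)] / [1 - (0.4378)(0.4378)]
         = 0.31703116 / 0.80833116 = 0.392205.
  Update: phi_21 = phi_11 - phi_22 phi_11 = 0.4378 - (0.392205)(0.4378) = 0.266093.
Step k = 3:
  phi_33 = [rho(3) - phi_21 rho(2) - phi_22 rho(1)] / [1 - phi_21 rho(1) - phi_22 rho(2)]
    numerator   = 0.6908 - (0.266093)(0.5087) - (0.392205)(0.4378) = 0.38373142
    denominator = 1 - (0.266093)(0.4378) - (0.392205)(0.5087) = 0.6839901
  phi_33 = 0.38373142 / 0.6839901 = 0.561.
Therefore phi_{33} = 0.5610.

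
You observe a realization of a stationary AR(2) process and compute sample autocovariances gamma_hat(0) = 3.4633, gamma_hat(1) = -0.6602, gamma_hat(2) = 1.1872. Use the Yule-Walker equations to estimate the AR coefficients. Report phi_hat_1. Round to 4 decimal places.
\hat\phi_{1} = -0.1300

The Yule-Walker equations for an AR(p) process read, in matrix form,
  Gamma_p phi = r_p,   with   (Gamma_p)_{ij} = gamma(|i - j|),
                       (r_p)_i = gamma(i),   i,j = 1..p.
Substitute the sample gammas (Toeplitz matrix and right-hand side of size 2):
  Gamma_p = [[3.4633, -0.6602], [-0.6602, 3.4633]]
  r_p     = [-0.6602, 1.1872]
Written out:
  3.4633 phi_1 - 0.6602 phi_2 = -0.6602
  -0.6602 phi_1 + 3.4633 phi_2 = 1.1872
Solve by Cramer's rule:
  det = gamma(0)^2 - gamma(1)^2 = (3.4633)^2 - (-0.6602)^2 = 11.99444689 - 0.43586404 = 11.55858285
  phi_hat_1 = [gamma(1) gamma(0) - gamma(1) gamma(2)] / det = [(-0.6602)(3.4633) - (-0.6602)(1.1872)] / 11.55858285 = -1.50268122 / 11.55858285 = -0.13
  phi_hat_2 = [gamma(0) gamma(2) - gamma(1)^2] / det = [(3.4633)(1.1872) - (-0.6602)^2] / 11.55858285 = 3.67576572 / 11.55858285 = 0.318
So phi_hat = [-0.1300, 0.3180].
Therefore phi_hat_1 = -0.1300.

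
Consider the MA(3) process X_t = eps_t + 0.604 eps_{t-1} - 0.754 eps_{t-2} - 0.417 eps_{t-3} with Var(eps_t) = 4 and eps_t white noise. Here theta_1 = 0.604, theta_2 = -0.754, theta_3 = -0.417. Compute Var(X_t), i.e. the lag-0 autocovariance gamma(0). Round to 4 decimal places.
\gamma(0) = 8.4289

For an MA(q) process X_t = eps_t + sum_i theta_i eps_{t-i} with
Var(eps_t) = sigma^2, the variance is
  gamma(0) = sigma^2 * (1 + sum_i theta_i^2).
  sum_i theta_i^2 = (0.604)^2 + (-0.754)^2 + (-0.417)^2 = 0.364816 + 0.568516 + 0.173889 = 1.107221.
  gamma(0) = 4 * (1 + 1.107221) = 4 * 2.107221 = 8.428884, which rounds to 8.4289.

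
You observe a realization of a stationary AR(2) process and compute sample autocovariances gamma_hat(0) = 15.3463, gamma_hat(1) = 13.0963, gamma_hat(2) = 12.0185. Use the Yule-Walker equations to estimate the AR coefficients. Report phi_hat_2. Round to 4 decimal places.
\hat\phi_{2} = 0.2020

The Yule-Walker equations for an AR(p) process read, in matrix form,
  Gamma_p phi = r_p,   with   (Gamma_p)_{ij} = gamma(|i - j|),
                       (r_p)_i = gamma(i),   i,j = 1..p.
Substitute the sample gammas (Toeplitz matrix and right-hand side of size 2):
  Gamma_p = [[15.3463, 13.0963], [13.0963, 15.3463]]
  r_p     = [13.0963, 12.0185]
Written out:
  15.3463 phi_1 + 13.0963 phi_2 = 13.0963
  13.0963 phi_1 + 15.3463 phi_2 = 12.0185
Solve by Cramer's rule:
  det = gamma(0)^2 - gamma(1)^2 = (15.3463)^2 - (13.0963)^2 = 235.50892369 - 171.51307369 = 63.99585
  phi_hat_1 = [gamma(1) gamma(0) - gamma(1) gamma(2)] / det = [(13.0963)(15.3463) - (13.0963)(12.0185)] / 63.99585 = 43.58186714 / 63.99585 = 0.681
  phi_hat_2 = [gamma(0) gamma(2) - gamma(1)^2] / det = [(15.3463)(12.0185) - (13.0963)^2] / 63.99585 = 12.92643286 / 63.99585 = 0.202
So phi_hat = [0.6810, 0.2020].
Therefore phi_hat_2 = 0.2020.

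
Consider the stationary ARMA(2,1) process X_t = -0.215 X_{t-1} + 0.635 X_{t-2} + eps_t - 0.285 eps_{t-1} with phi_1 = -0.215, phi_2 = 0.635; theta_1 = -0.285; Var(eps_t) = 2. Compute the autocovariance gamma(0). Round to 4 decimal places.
\gamma(0) = 7.2719

Multiply the model equation by X_{t-k} and take expectations. With theta_0 = psi_0 = 1 and psi_j the MA(infinity) weights, this gives
  gamma(k) - sum_i phi_i gamma(k-i) = c_k,
  c_k = sigma^2 * sum_{j=k..q} theta_j psi_{j-k}   (c_k = 0 for k > q),
using gamma(-m) = gamma(m).
psi-weights needed (psi_j = theta_j + sum_i phi_i psi_{j-i}):
  psi_1 = theta_1 + phi_1 = -0.285 + (-0.215) = -0.5
Right-hand sides:
  c_0 = sigma^2 (1 + theta_1 psi_1) = 2 * (1 + (-0.285)(-0.5)) = 2 * 1.1425 = 2.285
  c_1 = sigma^2 theta_1 = 2 * (-0.285) = -0.57
  c_2 = 0
Equations for k = 0, 1, 2 (AR order 2, c_2 = 0):
  (E0) gamma(0) = phi_1 gamma(1) + phi_2 gamma(2) + c_0
  (E1) gamma(1) = phi_1 gamma(0) + phi_2 gamma(1) + c_1
  (E2) gamma(2) = phi_1 gamma(1) + phi_2 gamma(0)
From (E1): gamma(1) = A gamma(0) + B with
  A = phi_1 / (1 - phi_2) = -0.215 / 0.365 = -0.589041,   B = c_1 / (1 - phi_2) = -0.57 / 0.365 = -1.561644.
Insert (E2) into (E0): gamma(0) (1 - phi_2^2) = phi_1 (1 + phi_2) gamma(1) + c_0.
  phi_1 (1 + phi_2) = (-0.215)(1.635) = -0.351525,   1 - phi_2^2 = 0.596775.
Replace gamma(1) by A gamma(0) + B and collect gamma(0):
  gamma(0) [0.596775 - (-0.351525)(-0.589041)] = (-0.351525)(-1.561644) + 2.285
  gamma(0) * 0.389712 = 2.833957
  gamma(0) = 2.833957 / 0.389712 = 7.27192.
Therefore gamma(0) = 7.2719 (to 4 decimal places).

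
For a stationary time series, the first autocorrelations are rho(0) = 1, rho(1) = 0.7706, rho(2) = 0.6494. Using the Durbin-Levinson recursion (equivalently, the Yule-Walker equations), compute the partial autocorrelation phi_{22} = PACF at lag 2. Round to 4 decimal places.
\phi_{22} = 0.1368

The PACF at lag k is phi_{kk}, the last component of the solution
to the Yule-Walker system G_k phi = r_k where
  (G_k)_{ij} = rho(|i - j|), (r_k)_i = rho(i), i,j = 1..k.
Equivalently, Durbin-Levinson gives phi_{kk} iteratively:
  phi_{11} = rho(1)
  phi_{kk} = [rho(k) - sum_{j=1..k-1} phi_{k-1,j} rho(k-j)]
            / [1 - sum_{j=1..k-1} phi_{k-1,j} rho(j)],
  phi_{k,j} = phi_{k-1,j} - phi_{kk} phi_{k-1,k-j},  j = 1..k-1.
Step k = 1:
  phi_11 = rho(1) = 0.7706.
Step k = 2:
  phi_22 = [rho(2) - phi_11 rho(1)] / [1 - phi_11 rho(1)] = [0.6494 - (0.7706)(0.7706)] / [1 - (0.7706)(0.7706)]
         = 0.05557564 / 0.40617564 = 0.1368.
Therefore phi_{22} = 0.1368.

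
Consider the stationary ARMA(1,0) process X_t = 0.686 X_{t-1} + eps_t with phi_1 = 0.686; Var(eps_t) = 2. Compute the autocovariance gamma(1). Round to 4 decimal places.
\gamma(1) = 2.5916

Multiply the model equation by X_{t-k} and take expectations. With theta_0 = psi_0 = 1 and psi_j the MA(infinity) weights, this gives
  gamma(k) - sum_i phi_i gamma(k-i) = c_k,
  c_k = sigma^2 * sum_{j=k..q} theta_j psi_{j-k}   (c_k = 0 for k > q),
using gamma(-m) = gamma(m).
Pure AR (q = 0): c_0 = sigma^2 = 2, c_k = 0 for k >= 1.
Equations for k = 0 and k = 1 (AR order 1):
  gamma(0) = phi_1 gamma(1) + c_0
  gamma(1) = phi_1 gamma(0) + c_1
Substituting the second into the first: gamma(0) (1 - phi_1^2) = c_0 + phi_1 c_1, so
  gamma(0) = c_0 / (1 - phi_1^2) = 2 / (1 - (0.686)^2) = 2 / 0.529404 = 3.777833.
  gamma(1) = phi_1 gamma(0) = (0.686)(3.777833) = 2.591594.
Therefore gamma(1) = 2.5916 (to 4 decimal places).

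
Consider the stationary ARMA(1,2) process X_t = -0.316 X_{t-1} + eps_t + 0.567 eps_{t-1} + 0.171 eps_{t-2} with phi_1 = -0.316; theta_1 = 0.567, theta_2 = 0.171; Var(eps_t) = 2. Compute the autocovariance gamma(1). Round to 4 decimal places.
\gamma(1) = 0.5421

Multiply the model equation by X_{t-k} and take expectations. With theta_0 = psi_0 = 1 and psi_j the MA(infinity) weights, this gives
  gamma(k) - sum_i phi_i gamma(k-i) = c_k,
  c_k = sigma^2 * sum_{j=k..q} theta_j psi_{j-k}   (c_k = 0 for k > q),
using gamma(-m) = gamma(m).
psi-weights needed (psi_j = theta_j + sum_i phi_i psi_{j-i}):
  psi_1 = theta_1 + phi_1 = 0.567 + (-0.316) = 0.251
  psi_2 = theta_2 + phi_1 psi_1 = 0.171 + (-0.316)(0.251) = 0.091684
Right-hand sides:
  c_0 = sigma^2 (1 + theta_1 psi_1 + theta_2 psi_2) = 2 * (1 + (0.567)(0.251) + (0.171)(0.091684)) = 2 * 1.157995 = 2.31599
  c_1 = sigma^2 (theta_1 + theta_2 psi_1) = 2 * (0.567 + (0.171)(0.251)) = 1.219842
  c_2 = sigma^2 theta_2 = 2 * (0.171) = 0.342
Equations for k = 0 and k = 1 (AR order 1):
  gamma(0) = phi_1 gamma(1) + c_0
  gamma(1) = phi_1 gamma(0) + c_1
Substituting the second into the first: gamma(0) (1 - phi_1^2) = c_0 + phi_1 c_1, so
  gamma(0) = (c_0 + phi_1 c_1) / (1 - phi_1^2) = (2.31599 + (-0.316)(1.219842)) / (1 - (-0.316)^2) = 1.93052 / 0.900144 = 2.144679.
  gamma(1) = phi_1 gamma(0) + c_1 = (-0.316)(2.144679) + (1.219842) = 0.542123.
Therefore gamma(1) = 0.5421 (to 4 decimal places).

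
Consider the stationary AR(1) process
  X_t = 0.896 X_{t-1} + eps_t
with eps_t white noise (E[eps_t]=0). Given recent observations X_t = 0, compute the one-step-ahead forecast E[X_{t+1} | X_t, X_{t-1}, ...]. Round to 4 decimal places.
E[X_{t+1} \mid \mathcal F_t] = 0.0000

For an AR(p) model X_t = c + sum_i phi_i X_{t-i} + eps_t, the
one-step-ahead conditional mean is
  E[X_{t+1} | X_t, ...] = c + sum_i phi_i X_{t+1-i}.
Substitute known values:
  E[X_{t+1} | ...] = (0.896) * (0)
                   = 0.0000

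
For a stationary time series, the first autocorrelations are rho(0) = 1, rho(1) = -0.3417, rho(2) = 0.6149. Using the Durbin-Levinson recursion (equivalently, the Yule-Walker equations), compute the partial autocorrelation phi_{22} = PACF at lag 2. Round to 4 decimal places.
\phi_{22} = 0.5640

The PACF at lag k is phi_{kk}, the last component of the solution
to the Yule-Walker system G_k phi = r_k where
  (G_k)_{ij} = rho(|i - j|), (r_k)_i = rho(i), i,j = 1..k.
Equivalently, Durbin-Levinson gives phi_{kk} iteratively:
  phi_{11} = rho(1)
  phi_{kk} = [rho(k) - sum_{j=1..k-1} phi_{k-1,j} rho(k-j)]
            / [1 - sum_{j=1..k-1} phi_{k-1,j} rho(j)],
  phi_{k,j} = phi_{k-1,j} - phi_{kk} phi_{k-1,k-j},  j = 1..k-1.
Step k = 1:
  phi_11 = rho(1) = -0.3417.
Step k = 2:
  phi_22 = [rho(2) - phi_11 rho(1)] / [1 - phi_11 rho(1)] = [0.6149 - (-0.3417)(-0.3417)] / [1 - (-0.3417)(-0.3417)]
         = 0.49814111 / 0.88324111 = 0.564.
Therefore phi_{22} = 0.5640.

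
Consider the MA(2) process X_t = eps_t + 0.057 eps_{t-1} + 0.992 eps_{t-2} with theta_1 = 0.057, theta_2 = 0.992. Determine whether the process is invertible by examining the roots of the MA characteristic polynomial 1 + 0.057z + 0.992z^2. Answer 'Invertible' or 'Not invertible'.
\text{Invertible}

The MA(q) characteristic polynomial is P(z) = 1 + 0.057z + 0.992z^2.
Invertibility requires all roots to lie outside the unit circle, i.e. |z| > 1 for every root.
Set 1 + (0.057) z + (0.992) z^2 = 0, i.e. a z^2 + b z + c = 0 with a = 0.992, b = 0.057, c = 1.
Discriminant D = b^2 - 4ac = (0.057)^2 - 4*(0.992)*1 = 0.003249 - (3.968) = -3.964751.
D < 0, so the roots are the complex-conjugate pair z = (-b +/- i sqrt(-D)) / (2a) = -0.0287 +/- 1.0036i.
For a conjugate pair |z|^2 = z * conj(z) = (product of roots) = c/a = 1/(0.992) = 1.008065, so |z| = sqrt(1.008065) = 1.004 for both roots.
Moduli of all roots: 1.0040, 1.0040.
All moduli strictly greater than 1? Yes.
Verdict: Invertible.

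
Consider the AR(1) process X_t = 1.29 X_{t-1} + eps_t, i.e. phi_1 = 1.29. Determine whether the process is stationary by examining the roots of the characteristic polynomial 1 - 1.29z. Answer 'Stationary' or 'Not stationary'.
\text{Not stationary}

The AR(p) characteristic polynomial is P(z) = 1 - 1.29z.
Stationarity requires all roots to lie outside the unit circle, i.e. |z| > 1 for every root.
This is linear in z: 1 + (-1.29) z = 0  =>  z = -1/(-1.29) = 0.775194,  |z| = 0.775194.
Moduli of all roots: 0.7752.
All moduli strictly greater than 1? No.
Verdict: Not stationary.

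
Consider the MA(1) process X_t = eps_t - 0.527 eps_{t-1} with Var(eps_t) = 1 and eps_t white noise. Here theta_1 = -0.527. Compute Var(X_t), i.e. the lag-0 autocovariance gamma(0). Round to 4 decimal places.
\gamma(0) = 1.2777

For an MA(q) process X_t = eps_t + sum_i theta_i eps_{t-i} with
Var(eps_t) = sigma^2, the variance is
  gamma(0) = sigma^2 * (1 + sum_i theta_i^2).
  sum_i theta_i^2 = (-0.527)^2 = 0.277729.
  gamma(0) = 1 * (1 + 0.277729) = 1 * 1.277729 = 1.277729, which rounds to 1.2777.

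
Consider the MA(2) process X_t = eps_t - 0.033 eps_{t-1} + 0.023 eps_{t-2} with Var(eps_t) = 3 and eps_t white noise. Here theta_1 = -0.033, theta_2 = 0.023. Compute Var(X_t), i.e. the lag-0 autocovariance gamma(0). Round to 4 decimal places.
\gamma(0) = 3.0049

For an MA(q) process X_t = eps_t + sum_i theta_i eps_{t-i} with
Var(eps_t) = sigma^2, the variance is
  gamma(0) = sigma^2 * (1 + sum_i theta_i^2).
  sum_i theta_i^2 = (-0.033)^2 + (0.023)^2 = 0.001089 + 0.000529 = 0.001618.
  gamma(0) = 3 * (1 + 0.001618) = 3 * 1.001618 = 3.004854, which rounds to 3.0049.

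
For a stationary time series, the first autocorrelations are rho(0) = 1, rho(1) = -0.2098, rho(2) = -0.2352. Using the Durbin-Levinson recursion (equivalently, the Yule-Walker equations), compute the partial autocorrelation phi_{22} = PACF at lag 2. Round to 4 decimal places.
\phi_{22} = -0.2921

The PACF at lag k is phi_{kk}, the last component of the solution
to the Yule-Walker system G_k phi = r_k where
  (G_k)_{ij} = rho(|i - j|), (r_k)_i = rho(i), i,j = 1..k.
Equivalently, Durbin-Levinson gives phi_{kk} iteratively:
  phi_{11} = rho(1)
  phi_{kk} = [rho(k) - sum_{j=1..k-1} phi_{k-1,j} rho(k-j)]
            / [1 - sum_{j=1..k-1} phi_{k-1,j} rho(j)],
  phi_{k,j} = phi_{k-1,j} - phi_{kk} phi_{k-1,k-j},  j = 1..k-1.
Step k = 1:
  phi_11 = rho(1) = -0.2098.
Step k = 2:
  phi_22 = [rho(2) - phi_11 rho(1)] / [1 - phi_11 rho(1)] = [-0.2352 - (-0.2098)(-0.2098)] / [1 - (-0.2098)(-0.2098)]
         = -0.27921604 / 0.95598396 = -0.2921.
Therefore phi_{22} = -0.2921.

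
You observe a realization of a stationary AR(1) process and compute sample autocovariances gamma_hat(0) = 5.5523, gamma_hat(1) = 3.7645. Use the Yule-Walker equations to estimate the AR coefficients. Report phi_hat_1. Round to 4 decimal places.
\hat\phi_{1} = 0.6780

The Yule-Walker equations for an AR(p) process read, in matrix form,
  Gamma_p phi = r_p,   with   (Gamma_p)_{ij} = gamma(|i - j|),
                       (r_p)_i = gamma(i),   i,j = 1..p.
Substitute the sample gammas (Toeplitz matrix and right-hand side of size 1):
  Gamma_p = [[5.5523]]
  r_p     = [3.7645]
With p = 1 this is the single equation gamma(0) phi_1 = gamma(1):
  phi_hat_1 = gamma(1) / gamma(0) = 3.7645 / 5.5523 = 0.6780.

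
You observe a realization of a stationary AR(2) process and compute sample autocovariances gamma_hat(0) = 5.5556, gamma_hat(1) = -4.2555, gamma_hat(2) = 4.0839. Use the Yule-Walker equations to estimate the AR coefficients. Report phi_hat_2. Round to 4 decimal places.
\hat\phi_{2} = 0.3590

The Yule-Walker equations for an AR(p) process read, in matrix form,
  Gamma_p phi = r_p,   with   (Gamma_p)_{ij} = gamma(|i - j|),
                       (r_p)_i = gamma(i),   i,j = 1..p.
Substitute the sample gammas (Toeplitz matrix and right-hand side of size 2):
  Gamma_p = [[5.5556, -4.2555], [-4.2555, 5.5556]]
  r_p     = [-4.2555, 4.0839]
Written out:
  5.5556 phi_1 - 4.2555 phi_2 = -4.2555
  -4.2555 phi_1 + 5.5556 phi_2 = 4.0839
Solve by Cramer's rule:
  det = gamma(0)^2 - gamma(1)^2 = (5.5556)^2 - (-4.2555)^2 = 30.86469136 - 18.10928025 = 12.75541111
  phi_hat_1 = [gamma(1) gamma(0) - gamma(1) gamma(2)] / det = [(-4.2555)(5.5556) - (-4.2555)(4.0839)] / 12.75541111 = -6.26281935 / 12.75541111 = -0.491
  phi_hat_2 = [gamma(0) gamma(2) - gamma(1)^2] / det = [(5.5556)(4.0839) - (-4.2555)^2] / 12.75541111 = 4.57923459 / 12.75541111 = 0.359
So phi_hat = [-0.4910, 0.3590].
Therefore phi_hat_2 = 0.3590.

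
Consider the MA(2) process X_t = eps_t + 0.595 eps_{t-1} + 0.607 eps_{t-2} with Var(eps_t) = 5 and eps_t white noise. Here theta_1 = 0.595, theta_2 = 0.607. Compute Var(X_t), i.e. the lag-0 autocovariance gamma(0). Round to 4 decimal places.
\gamma(0) = 8.6124

For an MA(q) process X_t = eps_t + sum_i theta_i eps_{t-i} with
Var(eps_t) = sigma^2, the variance is
  gamma(0) = sigma^2 * (1 + sum_i theta_i^2).
  sum_i theta_i^2 = (0.595)^2 + (0.607)^2 = 0.354025 + 0.368449 = 0.722474.
  gamma(0) = 5 * (1 + 0.722474) = 5 * 1.722474 = 8.61237, which rounds to 8.6124.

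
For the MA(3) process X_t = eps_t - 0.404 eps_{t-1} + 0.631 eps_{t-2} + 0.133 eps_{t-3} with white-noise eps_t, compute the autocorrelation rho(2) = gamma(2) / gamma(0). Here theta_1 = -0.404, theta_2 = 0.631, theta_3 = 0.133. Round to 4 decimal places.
\rho(2) = 0.3656

For an MA(q) process with theta_0 = 1, the autocovariance is
  gamma(k) = sigma^2 * sum_{i=0..q-k} theta_i * theta_{i+k},
and rho(k) = gamma(k) / gamma(0). Sigma^2 cancels.
  numerator   = (1)*(0.631) + (-0.404)*(0.133) = 0.577268.
  denominator = (1)^2 + (-0.404)^2 + (0.631)^2 + (0.133)^2 = 1.579066.
  rho(2) = 0.577268 / 1.579066 = 0.3656.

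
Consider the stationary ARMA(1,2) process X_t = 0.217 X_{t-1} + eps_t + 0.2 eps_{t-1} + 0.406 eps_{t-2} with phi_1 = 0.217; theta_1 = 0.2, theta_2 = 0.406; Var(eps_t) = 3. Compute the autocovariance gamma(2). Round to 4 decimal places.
\gamma(2) = 1.6608

Multiply the model equation by X_{t-k} and take expectations. With theta_0 = psi_0 = 1 and psi_j the MA(infinity) weights, this gives
  gamma(k) - sum_i phi_i gamma(k-i) = c_k,
  c_k = sigma^2 * sum_{j=k..q} theta_j psi_{j-k}   (c_k = 0 for k > q),
using gamma(-m) = gamma(m).
psi-weights needed (psi_j = theta_j + sum_i phi_i psi_{j-i}):
  psi_1 = theta_1 + phi_1 = 0.2 + (0.217) = 0.417
  psi_2 = theta_2 + phi_1 psi_1 = 0.406 + (0.217)(0.417) = 0.496489
Right-hand sides:
  c_0 = sigma^2 (1 + theta_1 psi_1 + theta_2 psi_2) = 3 * (1 + (0.2)(0.417) + (0.406)(0.496489)) = 3 * 1.284975 = 3.854924
  c_1 = sigma^2 (theta_1 + theta_2 psi_1) = 3 * (0.2 + (0.406)(0.417)) = 1.107906
  c_2 = sigma^2 theta_2 = 3 * (0.406) = 1.218
Equations for k = 0 and k = 1 (AR order 1):
  gamma(0) = phi_1 gamma(1) + c_0
  gamma(1) = phi_1 gamma(0) + c_1
Substituting the second into the first: gamma(0) (1 - phi_1^2) = c_0 + phi_1 c_1, so
  gamma(0) = (c_0 + phi_1 c_1) / (1 - phi_1^2) = (3.854924 + (0.217)(1.107906)) / (1 - (0.217)^2) = 4.095339 / 0.952911 = 4.297714.
  gamma(1) = phi_1 gamma(0) + c_1 = (0.217)(4.297714) + (1.107906) = 2.04051.
For k = 2: gamma(2) = phi_1 gamma(1) + c_2
  = (0.217)(2.04051) + (1.218) = 1.660791.
Therefore gamma(2) = 1.6608 (to 4 decimal places).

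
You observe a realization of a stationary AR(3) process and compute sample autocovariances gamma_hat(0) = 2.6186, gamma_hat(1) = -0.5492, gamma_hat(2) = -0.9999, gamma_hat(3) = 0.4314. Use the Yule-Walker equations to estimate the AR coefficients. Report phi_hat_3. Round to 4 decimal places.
\hat\phi_{3} = -0.0580

The Yule-Walker equations for an AR(p) process read, in matrix form,
  Gamma_p phi = r_p,   with   (Gamma_p)_{ij} = gamma(|i - j|),
                       (r_p)_i = gamma(i),   i,j = 1..p.
Substitute the sample gammas (Toeplitz matrix and right-hand side of size 3):
  Gamma_p = [[2.6186, -0.5492, -0.9999], [-0.5492, 2.6186, -0.5492], [-0.9999, -0.5492, 2.6186]]
  r_p     = [-0.5492, -0.9999, 0.4314]
Written out (R1..R3):
  (R1) 2.6186 phi_1 - 0.5492 phi_2 - 0.9999 phi_3 = -0.5492
  (R2) -0.5492 phi_1 + 2.6186 phi_2 - 0.5492 phi_3 = -0.9999
  (R3) -0.9999 phi_1 - 0.5492 phi_2 + 2.6186 phi_3 = 0.4314
Gaussian elimination:
  R2 <- R2 - (-0.5492/2.6186) R1 = R2 - (-0.20973) R1:  2.503416 phi_2 - 0.758909 phi_3 = -1.115084
  R3 <- R3 - (-0.9999/2.6186) R1 = R3 - (-0.381845) R1:  -0.758909 phi_2 + 2.236793 phi_3 = 0.221691
  R3 <- R3 - (-0.758909/2.503416) R2 = R3 - (-0.30315) R2:  2.00673 phi_3 = -0.116347
Back-substitution:
  phi_hat_3 = -0.116347 / 2.00673 = -0.057978
  phi_hat_2 = (-1.115084 - (-0.758909)(-0.057978)) / 2.503416 = -0.463001
  phi_hat_1 = (-0.5492 - (-0.5492)(-0.463001) - (-0.9999)(-0.057978)) / 2.6186 = -0.328974
So phi_hat = [-0.3290, -0.4630, -0.0580].
Therefore phi_hat_3 = -0.0580.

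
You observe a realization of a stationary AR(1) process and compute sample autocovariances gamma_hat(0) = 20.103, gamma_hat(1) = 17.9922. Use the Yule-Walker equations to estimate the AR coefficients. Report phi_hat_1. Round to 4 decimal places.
\hat\phi_{1} = 0.8950

The Yule-Walker equations for an AR(p) process read, in matrix form,
  Gamma_p phi = r_p,   with   (Gamma_p)_{ij} = gamma(|i - j|),
                       (r_p)_i = gamma(i),   i,j = 1..p.
Substitute the sample gammas (Toeplitz matrix and right-hand side of size 1):
  Gamma_p = [[20.103]]
  r_p     = [17.9922]
With p = 1 this is the single equation gamma(0) phi_1 = gamma(1):
  phi_hat_1 = gamma(1) / gamma(0) = 17.9922 / 20.103 = 0.8950.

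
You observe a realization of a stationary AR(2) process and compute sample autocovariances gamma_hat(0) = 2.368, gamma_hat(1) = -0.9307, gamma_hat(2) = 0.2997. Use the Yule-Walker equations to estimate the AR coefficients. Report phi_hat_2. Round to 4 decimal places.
\hat\phi_{2} = -0.0330

The Yule-Walker equations for an AR(p) process read, in matrix form,
  Gamma_p phi = r_p,   with   (Gamma_p)_{ij} = gamma(|i - j|),
                       (r_p)_i = gamma(i),   i,j = 1..p.
Substitute the sample gammas (Toeplitz matrix and right-hand side of size 2):
  Gamma_p = [[2.368, -0.9307], [-0.9307, 2.368]]
  r_p     = [-0.9307, 0.2997]
Written out:
  2.368 phi_1 - 0.9307 phi_2 = -0.9307
  -0.9307 phi_1 + 2.368 phi_2 = 0.2997
Solve by Cramer's rule:
  det = gamma(0)^2 - gamma(1)^2 = (2.368)^2 - (-0.9307)^2 = 5.607424 - 0.86620249 = 4.74122151
  phi_hat_1 = [gamma(1) gamma(0) - gamma(1) gamma(2)] / det = [(-0.9307)(2.368) - (-0.9307)(0.2997)] / 4.74122151 = -1.92496681 / 4.74122151 = -0.406
  phi_hat_2 = [gamma(0) gamma(2) - gamma(1)^2] / det = [(2.368)(0.2997) - (-0.9307)^2] / 4.74122151 = -0.15651289 / 4.74122151 = -0.033
So phi_hat = [-0.4060, -0.0330].
Therefore phi_hat_2 = -0.0330.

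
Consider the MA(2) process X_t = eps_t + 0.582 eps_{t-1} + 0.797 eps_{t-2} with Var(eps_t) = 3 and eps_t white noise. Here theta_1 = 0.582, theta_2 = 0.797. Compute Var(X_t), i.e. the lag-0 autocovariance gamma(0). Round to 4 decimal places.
\gamma(0) = 5.9218

For an MA(q) process X_t = eps_t + sum_i theta_i eps_{t-i} with
Var(eps_t) = sigma^2, the variance is
  gamma(0) = sigma^2 * (1 + sum_i theta_i^2).
  sum_i theta_i^2 = (0.582)^2 + (0.797)^2 = 0.338724 + 0.635209 = 0.973933.
  gamma(0) = 3 * (1 + 0.973933) = 3 * 1.973933 = 5.921799, which rounds to 5.9218.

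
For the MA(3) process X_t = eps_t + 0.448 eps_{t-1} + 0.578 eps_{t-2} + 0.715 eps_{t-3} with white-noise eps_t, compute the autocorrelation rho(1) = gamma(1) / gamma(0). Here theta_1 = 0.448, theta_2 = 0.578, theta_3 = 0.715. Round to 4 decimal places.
\rho(1) = 0.5475

For an MA(q) process with theta_0 = 1, the autocovariance is
  gamma(k) = sigma^2 * sum_{i=0..q-k} theta_i * theta_{i+k},
and rho(k) = gamma(k) / gamma(0). Sigma^2 cancels.
  numerator   = (1)*(0.448) + (0.448)*(0.578) + (0.578)*(0.715) = 1.120214.
  denominator = (1)^2 + (0.448)^2 + (0.578)^2 + (0.715)^2 = 2.046013.
  rho(1) = 1.120214 / 2.046013 = 0.5475.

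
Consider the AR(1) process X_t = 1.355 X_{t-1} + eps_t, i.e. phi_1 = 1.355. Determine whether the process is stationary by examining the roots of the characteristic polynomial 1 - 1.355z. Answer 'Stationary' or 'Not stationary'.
\text{Not stationary}

The AR(p) characteristic polynomial is P(z) = 1 - 1.355z.
Stationarity requires all roots to lie outside the unit circle, i.e. |z| > 1 for every root.
This is linear in z: 1 + (-1.355) z = 0  =>  z = -1/(-1.355) = 0.738007,  |z| = 0.738007.
Moduli of all roots: 0.7380.
All moduli strictly greater than 1? No.
Verdict: Not stationary.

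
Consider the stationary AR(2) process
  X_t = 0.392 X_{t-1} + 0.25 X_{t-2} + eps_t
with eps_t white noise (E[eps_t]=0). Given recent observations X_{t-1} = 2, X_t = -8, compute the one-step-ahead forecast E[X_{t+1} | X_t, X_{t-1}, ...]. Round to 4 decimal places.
E[X_{t+1} \mid \mathcal F_t] = -2.6360

For an AR(p) model X_t = c + sum_i phi_i X_{t-i} + eps_t, the
one-step-ahead conditional mean is
  E[X_{t+1} | X_t, ...] = c + sum_i phi_i X_{t+1-i}.
Substitute known values:
  E[X_{t+1} | ...] = (0.392) * (-8) + (0.25) * (2)
                   = -2.6360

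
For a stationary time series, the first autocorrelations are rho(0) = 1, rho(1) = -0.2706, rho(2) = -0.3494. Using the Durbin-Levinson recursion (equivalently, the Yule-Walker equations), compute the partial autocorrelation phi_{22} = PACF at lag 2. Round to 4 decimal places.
\phi_{22} = -0.4560

The PACF at lag k is phi_{kk}, the last component of the solution
to the Yule-Walker system G_k phi = r_k where
  (G_k)_{ij} = rho(|i - j|), (r_k)_i = rho(i), i,j = 1..k.
Equivalently, Durbin-Levinson gives phi_{kk} iteratively:
  phi_{11} = rho(1)
  phi_{kk} = [rho(k) - sum_{j=1..k-1} phi_{k-1,j} rho(k-j)]
            / [1 - sum_{j=1..k-1} phi_{k-1,j} rho(j)],
  phi_{k,j} = phi_{k-1,j} - phi_{kk} phi_{k-1,k-j},  j = 1..k-1.
Step k = 1:
  phi_11 = rho(1) = -0.2706.
Step k = 2:
  phi_22 = [rho(2) - phi_11 rho(1)] / [1 - phi_11 rho(1)] = [-0.3494 - (-0.2706)(-0.2706)] / [1 - (-0.2706)(-0.2706)]
         = -0.42262436 / 0.92677564 = -0.456.
Therefore phi_{22} = -0.4560.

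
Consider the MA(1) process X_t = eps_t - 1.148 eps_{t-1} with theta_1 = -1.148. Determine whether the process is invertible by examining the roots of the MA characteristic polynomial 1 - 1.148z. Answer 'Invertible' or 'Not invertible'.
\text{Not invertible}

The MA(q) characteristic polynomial is P(z) = 1 - 1.148z.
Invertibility requires all roots to lie outside the unit circle, i.e. |z| > 1 for every root.
This is linear in z: 1 + (-1.148) z = 0  =>  z = -1/(-1.148) = 0.87108,  |z| = 0.87108.
Moduli of all roots: 0.8711.
All moduli strictly greater than 1? No.
Verdict: Not invertible.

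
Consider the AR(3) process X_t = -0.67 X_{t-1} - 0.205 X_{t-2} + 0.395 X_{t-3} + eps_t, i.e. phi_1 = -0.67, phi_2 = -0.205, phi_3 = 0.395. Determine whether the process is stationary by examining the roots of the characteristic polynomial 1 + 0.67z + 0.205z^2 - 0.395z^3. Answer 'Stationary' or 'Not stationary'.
\text{Stationary}

The AR(p) characteristic polynomial is P(z) = 1 + 0.67z + 0.205z^2 - 0.395z^3.
Stationarity requires all roots to lie outside the unit circle, i.e. |z| > 1 for every root.
Degree 3: look for a simple real root z0 first, then factor out (1 - z/z0) and solve the remaining quadratic.
Testing z0 = 2: P(2) = 1 + (0.67)(2) + (0.205)(2)^2 + (-0.395)(2)^3
  = 1 + (1.34) + (0.82) + (-3.16) = 0.  So z_0 = 2 is a root, |z_0| = 2.
Divide out the factor (1 - 0.5 z) = (1 - z/z0) (since 1/z0 = 0.5):
  P(z) = (1 - 0.5 z)(1 + (1.17) z + (0.79) z^2)
  [check: z-coef 1.17 - (0.5) = 0.67; z^2-coef 0.79 - (0.5)(1.17) = 0.205; z^3-coef -(0.5)(0.79) = -0.395.]
Remaining roots from the quadratic factor 1 + (1.17) z + (0.79) z^2:
  Set 1 + (1.17) z + (0.79) z^2 = 0, i.e. a z^2 + b z + c = 0 with a = 0.79, b = 1.17, c = 1.
  Discriminant D = b^2 - 4ac = (1.17)^2 - 4*(0.79)*1 = 1.3689 - (3.16) = -1.7911.
  D < 0, so the roots are the complex-conjugate pair z = (-b +/- i sqrt(-D)) / (2a) = -0.7405 +/- 0.847i.
  For a conjugate pair |z|^2 = z * conj(z) = (product of roots) = c/a = 1/(0.79) = 1.265823, so |z| = sqrt(1.265823) = 1.1251 for both roots.
Moduli of all roots: 2.0000, 1.1251, 1.1251.
All moduli strictly greater than 1? Yes.
Verdict: Stationary.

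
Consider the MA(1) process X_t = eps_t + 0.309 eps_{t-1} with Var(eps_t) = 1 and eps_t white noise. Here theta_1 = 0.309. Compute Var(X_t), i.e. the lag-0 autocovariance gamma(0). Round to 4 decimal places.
\gamma(0) = 1.0955

For an MA(q) process X_t = eps_t + sum_i theta_i eps_{t-i} with
Var(eps_t) = sigma^2, the variance is
  gamma(0) = sigma^2 * (1 + sum_i theta_i^2).
  sum_i theta_i^2 = (0.309)^2 = 0.095481.
  gamma(0) = 1 * (1 + 0.095481) = 1 * 1.095481 = 1.095481, which rounds to 1.0955.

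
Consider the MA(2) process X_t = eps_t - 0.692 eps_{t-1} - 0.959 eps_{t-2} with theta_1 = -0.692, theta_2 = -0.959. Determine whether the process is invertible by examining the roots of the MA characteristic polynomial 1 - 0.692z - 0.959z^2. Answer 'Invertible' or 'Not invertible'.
\text{Not invertible}

The MA(q) characteristic polynomial is P(z) = 1 - 0.692z - 0.959z^2.
Invertibility requires all roots to lie outside the unit circle, i.e. |z| > 1 for every root.
Set 1 + (-0.692) z + (-0.959) z^2 = 0, i.e. a z^2 + b z + c = 0 with a = -0.959, b = -0.692, c = 1.
Discriminant D = b^2 - 4ac = (-0.692)^2 - 4*(-0.959)*1 = 0.478864 - (-3.836) = 4.314864.
D >= 0, so the roots are real: z = (-b +/- sqrt(D)) / (2a) = (0.692 +/- 2.077225) / (-1.918).
  z_1 = (0.692 + 2.077225) / (-1.918) = -1.4438,   |z_1| = 1.4438.
  z_2 = (0.692 - 2.077225) / (-1.918) = 0.7222,   |z_2| = 0.7222.
Moduli of all roots: 1.4438, 0.7222.
All moduli strictly greater than 1? No.
Verdict: Not invertible.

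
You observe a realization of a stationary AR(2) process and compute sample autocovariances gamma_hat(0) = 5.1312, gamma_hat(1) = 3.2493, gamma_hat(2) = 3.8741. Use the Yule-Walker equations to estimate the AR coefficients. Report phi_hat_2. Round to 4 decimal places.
\hat\phi_{2} = 0.5910

The Yule-Walker equations for an AR(p) process read, in matrix form,
  Gamma_p phi = r_p,   with   (Gamma_p)_{ij} = gamma(|i - j|),
                       (r_p)_i = gamma(i),   i,j = 1..p.
Substitute the sample gammas (Toeplitz matrix and right-hand side of size 2):
  Gamma_p = [[5.1312, 3.2493], [3.2493, 5.1312]]
  r_p     = [3.2493, 3.8741]
Written out:
  5.1312 phi_1 + 3.2493 phi_2 = 3.2493
  3.2493 phi_1 + 5.1312 phi_2 = 3.8741
Solve by Cramer's rule:
  det = gamma(0)^2 - gamma(1)^2 = (5.1312)^2 - (3.2493)^2 = 26.32921344 - 10.55795049 = 15.77126295
  phi_hat_1 = [gamma(1) gamma(0) - gamma(1) gamma(2)] / det = [(3.2493)(5.1312) - (3.2493)(3.8741)] / 15.77126295 = 4.08469503 / 15.77126295 = 0.259
  phi_hat_2 = [gamma(0) gamma(2) - gamma(1)^2] / det = [(5.1312)(3.8741) - (3.2493)^2] / 15.77126295 = 9.32083143 / 15.77126295 = 0.591
So phi_hat = [0.2590, 0.5910].
Therefore phi_hat_2 = 0.5910.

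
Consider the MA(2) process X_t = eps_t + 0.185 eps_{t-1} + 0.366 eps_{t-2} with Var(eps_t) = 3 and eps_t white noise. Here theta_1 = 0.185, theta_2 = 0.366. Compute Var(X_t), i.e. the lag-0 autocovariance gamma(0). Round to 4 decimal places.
\gamma(0) = 3.5045

For an MA(q) process X_t = eps_t + sum_i theta_i eps_{t-i} with
Var(eps_t) = sigma^2, the variance is
  gamma(0) = sigma^2 * (1 + sum_i theta_i^2).
  sum_i theta_i^2 = (0.185)^2 + (0.366)^2 = 0.034225 + 0.133956 = 0.168181.
  gamma(0) = 3 * (1 + 0.168181) = 3 * 1.168181 = 3.504543, which rounds to 3.5045.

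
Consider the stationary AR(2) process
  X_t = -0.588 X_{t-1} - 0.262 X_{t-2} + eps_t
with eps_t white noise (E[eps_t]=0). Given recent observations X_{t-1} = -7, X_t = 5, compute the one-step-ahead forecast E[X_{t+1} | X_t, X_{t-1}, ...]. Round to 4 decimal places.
E[X_{t+1} \mid \mathcal F_t] = -1.1060

For an AR(p) model X_t = c + sum_i phi_i X_{t-i} + eps_t, the
one-step-ahead conditional mean is
  E[X_{t+1} | X_t, ...] = c + sum_i phi_i X_{t+1-i}.
Substitute known values:
  E[X_{t+1} | ...] = (-0.588) * (5) + (-0.262) * (-7)
                   = -1.1060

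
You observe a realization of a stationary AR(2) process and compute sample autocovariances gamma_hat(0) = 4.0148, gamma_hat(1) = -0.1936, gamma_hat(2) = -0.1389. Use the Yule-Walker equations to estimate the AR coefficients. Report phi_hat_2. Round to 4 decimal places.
\hat\phi_{2} = -0.0370

The Yule-Walker equations for an AR(p) process read, in matrix form,
  Gamma_p phi = r_p,   with   (Gamma_p)_{ij} = gamma(|i - j|),
                       (r_p)_i = gamma(i),   i,j = 1..p.
Substitute the sample gammas (Toeplitz matrix and right-hand side of size 2):
  Gamma_p = [[4.0148, -0.1936], [-0.1936, 4.0148]]
  r_p     = [-0.1936, -0.1389]
Written out:
  4.0148 phi_1 - 0.1936 phi_2 = -0.1936
  -0.1936 phi_1 + 4.0148 phi_2 = -0.1389
Solve by Cramer's rule:
  det = gamma(0)^2 - gamma(1)^2 = (4.0148)^2 - (-0.1936)^2 = 16.11861904 - 0.03748096 = 16.08113808
  phi_hat_1 = [gamma(1) gamma(0) - gamma(1) gamma(2)] / det = [(-0.1936)(4.0148) - (-0.1936)(-0.1389)] / 16.08113808 = -0.80415632 / 16.08113808 = -0.05
  phi_hat_2 = [gamma(0) gamma(2) - gamma(1)^2] / det = [(4.0148)(-0.1389) - (-0.1936)^2] / 16.08113808 = -0.59513668 / 16.08113808 = -0.037
So phi_hat = [-0.0500, -0.0370].
Therefore phi_hat_2 = -0.0370.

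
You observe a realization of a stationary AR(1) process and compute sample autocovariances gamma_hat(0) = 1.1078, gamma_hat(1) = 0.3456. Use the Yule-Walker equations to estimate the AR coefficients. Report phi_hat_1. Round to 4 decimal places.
\hat\phi_{1} = 0.3120

The Yule-Walker equations for an AR(p) process read, in matrix form,
  Gamma_p phi = r_p,   with   (Gamma_p)_{ij} = gamma(|i - j|),
                       (r_p)_i = gamma(i),   i,j = 1..p.
Substitute the sample gammas (Toeplitz matrix and right-hand side of size 1):
  Gamma_p = [[1.1078]]
  r_p     = [0.3456]
With p = 1 this is the single equation gamma(0) phi_1 = gamma(1):
  phi_hat_1 = gamma(1) / gamma(0) = 0.3456 / 1.1078 = 0.3120.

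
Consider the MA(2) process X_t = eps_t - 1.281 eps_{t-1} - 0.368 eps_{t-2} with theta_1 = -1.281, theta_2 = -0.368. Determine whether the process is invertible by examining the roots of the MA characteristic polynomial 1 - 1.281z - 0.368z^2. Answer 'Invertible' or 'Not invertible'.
\text{Not invertible}

The MA(q) characteristic polynomial is P(z) = 1 - 1.281z - 0.368z^2.
Invertibility requires all roots to lie outside the unit circle, i.e. |z| > 1 for every root.
Set 1 + (-1.281) z + (-0.368) z^2 = 0, i.e. a z^2 + b z + c = 0 with a = -0.368, b = -1.281, c = 1.
Discriminant D = b^2 - 4ac = (-1.281)^2 - 4*(-0.368)*1 = 1.640961 - (-1.472) = 3.112961.
D >= 0, so the roots are real: z = (-b +/- sqrt(D)) / (2a) = (1.281 +/- 1.764359) / (-0.736).
  z_1 = (1.281 + 1.764359) / (-0.736) = -4.1377,   |z_1| = 4.1377.
  z_2 = (1.281 - 1.764359) / (-0.736) = 0.6567,   |z_2| = 0.6567.
Moduli of all roots: 4.1377, 0.6567.
All moduli strictly greater than 1? No.
Verdict: Not invertible.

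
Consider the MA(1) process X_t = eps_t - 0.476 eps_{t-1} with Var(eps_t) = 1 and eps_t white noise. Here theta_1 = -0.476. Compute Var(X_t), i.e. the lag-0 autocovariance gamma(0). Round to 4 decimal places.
\gamma(0) = 1.2266

For an MA(q) process X_t = eps_t + sum_i theta_i eps_{t-i} with
Var(eps_t) = sigma^2, the variance is
  gamma(0) = sigma^2 * (1 + sum_i theta_i^2).
  sum_i theta_i^2 = (-0.476)^2 = 0.226576.
  gamma(0) = 1 * (1 + 0.226576) = 1 * 1.226576 = 1.226576, which rounds to 1.2266.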